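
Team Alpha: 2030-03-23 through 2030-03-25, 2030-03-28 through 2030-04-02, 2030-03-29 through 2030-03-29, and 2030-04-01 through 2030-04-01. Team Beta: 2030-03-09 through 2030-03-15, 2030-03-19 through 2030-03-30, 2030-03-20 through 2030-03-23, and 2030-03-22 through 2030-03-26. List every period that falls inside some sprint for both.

Merge the first list: 2030-03-23 through 2030-03-25, 2030-03-28 through 2030-04-02.
Merge the second list: 2030-03-09 through 2030-03-15, 2030-03-19 through 2030-03-30.
2030-03-23 through 2030-03-25 ∩ B → 2030-03-23 through 2030-03-25.
2030-03-28 through 2030-04-02 ∩ B → 2030-03-28 through 2030-03-30.

2030-03-23 through 2030-03-25, 2030-03-28 through 2030-03-30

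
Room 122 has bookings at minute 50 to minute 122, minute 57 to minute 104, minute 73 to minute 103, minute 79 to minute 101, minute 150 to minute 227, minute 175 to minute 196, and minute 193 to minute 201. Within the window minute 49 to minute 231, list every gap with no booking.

minute 49 to minute 50, minute 122 to minute 150, minute 227 to minute 231

Covered (merged): minute 50 to minute 122, minute 150 to minute 227.
Complement within minute 49 to minute 231: minute 49 to minute 50, minute 122 to minute 150, minute 227 to minute 231.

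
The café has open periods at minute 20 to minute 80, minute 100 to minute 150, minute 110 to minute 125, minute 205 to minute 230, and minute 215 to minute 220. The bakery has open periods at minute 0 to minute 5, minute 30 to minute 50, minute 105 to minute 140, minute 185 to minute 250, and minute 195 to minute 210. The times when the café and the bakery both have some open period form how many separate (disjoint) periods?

Merge the first list: minute 20 to minute 80, minute 100 to minute 150, minute 205 to minute 230.
Merge the second list: minute 0 to minute 5, minute 30 to minute 50, minute 105 to minute 140, minute 185 to minute 250.
A ∩ B = minute 30 to minute 50, minute 105 to minute 140, minute 205 to minute 230.
That is 3 disjoint pieces.

3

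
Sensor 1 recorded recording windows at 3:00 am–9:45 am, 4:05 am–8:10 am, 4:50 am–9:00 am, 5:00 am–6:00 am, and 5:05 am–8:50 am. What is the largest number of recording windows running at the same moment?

5

Walk the sorted start/end points keeping a running depth.
The depth first hits 5 at 5:05 am.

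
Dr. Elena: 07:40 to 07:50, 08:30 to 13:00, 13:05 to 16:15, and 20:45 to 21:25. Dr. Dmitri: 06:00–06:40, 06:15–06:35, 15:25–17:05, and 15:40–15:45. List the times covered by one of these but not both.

B, merged: 06:00–06:40, 15:25–17:05.
Only in the first: 07:40–07:50, 08:30–13:00, 13:05–15:25, 20:45–21:25.
Only in the second: 06:00–06:40, 16:15–17:05.
Together these are the periods covered by exactly one.

06:00–06:40, 07:40–07:50, 08:30–13:00, 13:05–15:25, 16:15–17:05, 20:45–21:25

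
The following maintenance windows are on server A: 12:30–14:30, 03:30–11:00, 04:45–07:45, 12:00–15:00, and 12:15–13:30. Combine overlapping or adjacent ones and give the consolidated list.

03:30-11:00, 12:00-15:00

Sort by start: 03:30-11:00, 04:45-07:45, 12:00-15:00, 12:15-13:30, 12:30-14:30.
04:45-07:45 overlaps/touches 03:30-11:00 → extend to 03:30-11:00.
12:00-15:00 is disjoint → start new block.
12:15-13:30 overlaps/touches 12:00-15:00 → extend to 12:00-15:00.
12:30-14:30 overlaps/touches 12:00-15:00 → extend to 12:00-15:00.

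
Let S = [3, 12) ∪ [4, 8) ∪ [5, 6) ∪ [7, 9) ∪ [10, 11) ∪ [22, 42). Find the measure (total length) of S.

29

Merged: [3, 12), [22, 42).
Lengths: 9 + 20 = 29.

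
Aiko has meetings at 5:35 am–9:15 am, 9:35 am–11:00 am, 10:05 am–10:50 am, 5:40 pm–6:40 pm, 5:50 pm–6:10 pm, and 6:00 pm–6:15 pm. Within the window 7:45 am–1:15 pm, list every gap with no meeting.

After merging, the occupied span is 5:35 am–9:15 am, 9:35 am–11:00 am, 5:40 pm–6:40 pm.
Uncovered inside 7:45 am–1:15 pm: 9:15 am–9:35 am, 11:00 am–1:15 pm.

9:15 am–9:35 am, 11:00 am–1:15 pm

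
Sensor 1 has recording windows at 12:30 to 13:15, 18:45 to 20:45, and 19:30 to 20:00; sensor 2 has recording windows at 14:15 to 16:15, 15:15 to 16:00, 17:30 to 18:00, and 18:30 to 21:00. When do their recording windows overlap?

A, merged: 12:30–13:15, 18:45–20:45.
B, merged: 14:15–16:15, 17:30–18:00, 18:30–21:00.
12:30–13:15 meets no B interval.
18:45–20:45 ∩ B → 18:45–20:45.

18:45–20:45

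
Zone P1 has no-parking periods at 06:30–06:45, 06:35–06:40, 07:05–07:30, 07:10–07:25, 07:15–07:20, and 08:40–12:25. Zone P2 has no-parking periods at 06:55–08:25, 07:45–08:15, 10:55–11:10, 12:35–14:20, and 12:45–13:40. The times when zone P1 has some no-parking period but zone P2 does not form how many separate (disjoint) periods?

3

A, merged: 06:30-06:45, 07:05-07:30, 08:40-12:25.
B, merged: 06:55-08:25, 10:55-11:10, 12:35-14:20.
A \ B = 06:30-06:45, 08:40-10:55, 11:10-12:25.
That is 3 disjoint pieces.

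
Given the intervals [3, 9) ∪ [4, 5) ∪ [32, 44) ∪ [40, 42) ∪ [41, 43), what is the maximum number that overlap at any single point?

3

At 41, 3 of the intervals are simultaneously active.
No point has more.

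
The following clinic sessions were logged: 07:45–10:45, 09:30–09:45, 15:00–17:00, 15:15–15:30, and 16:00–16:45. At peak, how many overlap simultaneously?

Walk the sorted start/end points keeping a running depth.
The depth first hits 2 at 09:30.

2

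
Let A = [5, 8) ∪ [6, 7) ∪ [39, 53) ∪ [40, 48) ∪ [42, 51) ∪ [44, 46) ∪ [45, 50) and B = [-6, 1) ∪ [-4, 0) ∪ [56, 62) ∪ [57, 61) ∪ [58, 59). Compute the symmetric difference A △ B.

A, merged: [5, 8), [39, 53).
B, merged: [-6, 1), [56, 62).
A \ B = [5, 8), [39, 53).
B \ A = [-6, 1), [56, 62).
Union of the two gives the symmetric difference.

[-6, 1) ∪ [5, 8) ∪ [39, 53) ∪ [56, 62)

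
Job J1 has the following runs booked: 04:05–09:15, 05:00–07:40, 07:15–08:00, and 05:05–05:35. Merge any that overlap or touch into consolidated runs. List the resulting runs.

04:05–09:15

Sort by start: 04:05–09:15, 05:00–07:40, 05:05–05:35, 07:15–08:00.
05:00–07:40 overlaps/touches 04:05–09:15 → extend to 04:05–09:15.
05:05–05:35 overlaps/touches 04:05–09:15 → extend to 04:05–09:15.
07:15–08:00 overlaps/touches 04:05–09:15 → extend to 04:05–09:15.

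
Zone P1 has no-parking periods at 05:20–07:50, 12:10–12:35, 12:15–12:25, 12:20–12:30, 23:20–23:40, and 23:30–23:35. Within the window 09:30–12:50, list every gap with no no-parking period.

Covered (merged): 05:20-07:50, 12:10-12:35, 23:20-23:40.
Complement within 09:30-12:50: 09:30-12:10, 12:35-12:50.

09:30-12:10, 12:35-12:50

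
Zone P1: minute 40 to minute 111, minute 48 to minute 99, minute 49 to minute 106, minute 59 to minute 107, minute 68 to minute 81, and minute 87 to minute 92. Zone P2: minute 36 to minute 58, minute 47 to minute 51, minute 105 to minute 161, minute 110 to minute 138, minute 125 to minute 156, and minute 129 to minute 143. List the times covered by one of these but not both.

Merge the first list: minute 40 to minute 111.
Merge the second list: minute 36 to minute 58, minute 105 to minute 161.
Only in the first: minute 58 to minute 105.
Only in the second: minute 36 to minute 40, minute 111 to minute 161.
Together these are the periods covered by exactly one.

minute 36 to minute 40, minute 58 to minute 105, minute 111 to minute 161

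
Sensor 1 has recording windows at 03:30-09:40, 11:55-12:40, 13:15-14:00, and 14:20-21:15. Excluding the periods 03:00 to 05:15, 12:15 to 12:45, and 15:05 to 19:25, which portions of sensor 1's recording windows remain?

03:30-09:40 minus B → 05:15-09:40.
11:55-12:40 minus B → 11:55-12:15.
13:15-14:00: no B overlap → unchanged.
14:20-21:15 minus B → 14:20-15:05, 19:25-21:15.

05:15-09:40, 11:55-12:15, 13:15-14:00, 14:20-15:05, 19:25-21:15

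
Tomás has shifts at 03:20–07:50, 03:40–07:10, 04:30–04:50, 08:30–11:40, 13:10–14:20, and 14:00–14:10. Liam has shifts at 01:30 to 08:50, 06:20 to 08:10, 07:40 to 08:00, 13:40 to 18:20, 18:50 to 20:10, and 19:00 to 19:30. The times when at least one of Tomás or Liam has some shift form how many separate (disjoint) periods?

A, merged: 03:20–07:50, 08:30–11:40, 13:10–14:20.
B, merged: 01:30–08:50, 13:40–18:20, 18:50–20:10.
A ∪ B = 01:30–11:40, 13:10–18:20, 18:50–20:10.
That is 3 disjoint pieces.

3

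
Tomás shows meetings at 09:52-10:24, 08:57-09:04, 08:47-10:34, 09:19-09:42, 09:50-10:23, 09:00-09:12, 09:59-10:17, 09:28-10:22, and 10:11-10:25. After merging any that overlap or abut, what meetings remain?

Sort by start: 08:47-10:34, 08:57-09:04, 09:00-09:12, 09:19-09:42, 09:28-10:22, 09:50-10:23, 09:52-10:24, 09:59-10:17, 10:11-10:25.
08:57-09:04 overlaps/touches 08:47-10:34 → extend to 08:47-10:34.
09:00-09:12 overlaps/touches 08:47-10:34 → extend to 08:47-10:34.
09:19-09:42 overlaps/touches 08:47-10:34 → extend to 08:47-10:34.
09:28-10:22 overlaps/touches 08:47-10:34 → extend to 08:47-10:34.
09:50-10:23 overlaps/touches 08:47-10:34 → extend to 08:47-10:34.
09:52-10:24 overlaps/touches 08:47-10:34 → extend to 08:47-10:34.
09:59-10:17 overlaps/touches 08:47-10:34 → extend to 08:47-10:34.
10:11-10:25 overlaps/touches 08:47-10:34 → extend to 08:47-10:34.

08:47-10:34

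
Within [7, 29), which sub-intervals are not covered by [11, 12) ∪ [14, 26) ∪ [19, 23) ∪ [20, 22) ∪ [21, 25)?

[7, 11) ∪ [12, 14) ∪ [26, 29)

After merging, the occupied span is [11, 12), [14, 26).
Uncovered inside [7, 29): [7, 11), [12, 14), [26, 29).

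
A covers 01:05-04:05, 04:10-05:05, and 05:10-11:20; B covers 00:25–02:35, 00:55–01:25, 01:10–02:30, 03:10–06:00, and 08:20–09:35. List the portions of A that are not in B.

Merge the second list: 00:25-02:35, 03:10-06:00, 08:20-09:35.
01:05-04:05 \ B = 02:35-03:10.
04:10-05:05: entirely removed.
05:10-11:20 \ B = 06:00-08:20, 09:35-11:20.

02:35-03:10, 06:00-08:20, 09:35-11:20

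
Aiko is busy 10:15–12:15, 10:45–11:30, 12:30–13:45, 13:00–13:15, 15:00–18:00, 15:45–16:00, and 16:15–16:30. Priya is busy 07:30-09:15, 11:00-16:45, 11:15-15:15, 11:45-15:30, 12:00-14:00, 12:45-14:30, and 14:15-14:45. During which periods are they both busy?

Merge the first list: 10:15–12:15, 12:30–13:45, 15:00–18:00.
Merge the second list: 07:30–09:15, 11:00–16:45.
10:15–12:15 overlaps B on 11:00–12:15.
12:30–13:45 overlaps B on 12:30–13:45.
15:00–18:00 overlaps B on 15:00–16:45.

11:00–12:15, 12:30–13:45, 15:00–16:45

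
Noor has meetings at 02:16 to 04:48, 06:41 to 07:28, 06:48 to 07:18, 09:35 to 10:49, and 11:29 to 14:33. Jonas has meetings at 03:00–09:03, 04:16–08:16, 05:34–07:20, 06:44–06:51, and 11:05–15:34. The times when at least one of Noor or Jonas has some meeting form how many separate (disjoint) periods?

3

A, merged: 02:16–04:48, 06:41–07:28, 09:35–10:49, 11:29–14:33.
B, merged: 03:00–09:03, 11:05–15:34.
A ∪ B = 02:16–09:03, 09:35–10:49, 11:05–15:34.
That is 3 disjoint pieces.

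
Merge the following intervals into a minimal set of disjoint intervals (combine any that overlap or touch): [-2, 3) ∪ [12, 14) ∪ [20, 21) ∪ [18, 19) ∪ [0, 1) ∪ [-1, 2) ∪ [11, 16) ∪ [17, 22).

[-2, 3) ∪ [11, 16) ∪ [17, 22)

Sort by start: [-2, 3), [-1, 2), [0, 1), [11, 16), [12, 14), [17, 22), [18, 19), [20, 21).
[-1, 2) overlaps/touches [-2, 3) → extend to [-2, 3).
[0, 1) overlaps/touches [-2, 3) → extend to [-2, 3).
[11, 16) is disjoint → start new block.
[12, 14) overlaps/touches [11, 16) → extend to [11, 16).
[17, 22) is disjoint → start new block.
[18, 19) overlaps/touches [17, 22) → extend to [17, 22).
[20, 21) overlaps/touches [17, 22) → extend to [17, 22).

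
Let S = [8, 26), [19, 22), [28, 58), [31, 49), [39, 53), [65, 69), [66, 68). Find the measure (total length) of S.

Merged: [8, 26), [28, 58), [65, 69).
Lengths: 18 + 30 + 4 = 52.

52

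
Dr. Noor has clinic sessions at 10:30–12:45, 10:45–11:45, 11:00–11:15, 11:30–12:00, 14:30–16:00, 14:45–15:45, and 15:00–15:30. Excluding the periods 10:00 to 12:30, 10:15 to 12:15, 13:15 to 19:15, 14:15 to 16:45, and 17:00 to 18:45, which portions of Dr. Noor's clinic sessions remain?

Merge the first list: 10:30–12:45, 14:30–16:00.
Merge the second list: 10:00–12:30, 13:15–19:15.
10:30–12:45 minus B → 12:30–12:45.
14:30–16:00: fully covered by B → removed.

12:30–12:45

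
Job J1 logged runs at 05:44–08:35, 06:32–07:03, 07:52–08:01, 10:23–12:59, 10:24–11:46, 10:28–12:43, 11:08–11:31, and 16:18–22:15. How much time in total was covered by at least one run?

Merged: 05:44–08:35, 10:23–12:59, 16:18–22:15.
Lengths: 2 h 51 min + 2 h 36 min + 5 h 57 min = 11 h 24 min.

11 h 24 min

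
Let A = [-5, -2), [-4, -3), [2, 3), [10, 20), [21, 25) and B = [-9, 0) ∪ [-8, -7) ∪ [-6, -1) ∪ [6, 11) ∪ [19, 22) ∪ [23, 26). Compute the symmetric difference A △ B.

First set merges to [-5, -2), [2, 3), [10, 20), [21, 25).
Second set merges to [-9, 0), [6, 11), [19, 22), [23, 26).
A but not B: [2, 3), [11, 19), [22, 23).
B but not A: [-9, -5), [-2, 0), [6, 10), [20, 21), [25, 26).
Combining gives A △ B.

[-9, -5) ∪ [-2, 0) ∪ [2, 3) ∪ [6, 10) ∪ [11, 19) ∪ [20, 21) ∪ [22, 23) ∪ [25, 26)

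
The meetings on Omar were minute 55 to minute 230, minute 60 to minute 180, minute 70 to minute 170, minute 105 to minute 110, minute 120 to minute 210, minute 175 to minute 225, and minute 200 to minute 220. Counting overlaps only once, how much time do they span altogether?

175 minutes

Merged: minute 55 to minute 230.
Length: 175 minutes.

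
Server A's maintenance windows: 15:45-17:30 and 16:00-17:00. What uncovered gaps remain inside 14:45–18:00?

Covered (merged): 15:45–17:30.
Gaps within 14:45–18:00: 14:45–15:45, 17:30–18:00.

14:45–15:45, 17:30–18:00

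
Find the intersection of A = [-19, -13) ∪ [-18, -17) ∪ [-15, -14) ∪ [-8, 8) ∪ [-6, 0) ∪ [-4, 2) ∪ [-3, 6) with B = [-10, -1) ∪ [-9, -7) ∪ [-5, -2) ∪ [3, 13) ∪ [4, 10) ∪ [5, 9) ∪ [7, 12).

[-8, -1) ∪ [3, 8)

First set merges to [-19, -13), [-8, 8).
Second set merges to [-10, -1), [3, 13).
[-19, -13): no overlap with the second set.
[-8, 8) meets the second set on [-8, -1), [3, 8).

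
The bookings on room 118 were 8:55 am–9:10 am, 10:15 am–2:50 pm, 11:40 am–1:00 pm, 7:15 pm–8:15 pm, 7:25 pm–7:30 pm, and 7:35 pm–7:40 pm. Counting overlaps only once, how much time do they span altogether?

Merged: 8:55 am–9:10 am, 10:15 am–2:50 pm, 7:15 pm–8:15 pm.
Lengths: 15 min + 4 h 35 min + 1 h = 5 h 50 min.

5 h 50 min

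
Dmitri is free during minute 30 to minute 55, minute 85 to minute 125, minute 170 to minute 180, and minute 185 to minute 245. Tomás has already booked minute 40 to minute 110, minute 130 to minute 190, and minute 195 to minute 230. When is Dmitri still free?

minute 30 to minute 40, minute 110 to minute 125, minute 190 to minute 195, minute 230 to minute 245

minute 30 to minute 55 minus B → minute 30 to minute 40.
minute 85 to minute 125 minus B → minute 110 to minute 125.
minute 170 to minute 180: fully covered by B → removed.
minute 185 to minute 245 minus B → minute 190 to minute 195, minute 230 to minute 245.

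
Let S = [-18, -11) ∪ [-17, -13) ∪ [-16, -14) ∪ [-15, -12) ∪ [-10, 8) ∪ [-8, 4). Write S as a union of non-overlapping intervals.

[-17, -13) overlaps/touches [-18, -11) → extend to [-18, -11).
[-16, -14) overlaps/touches [-18, -11) → extend to [-18, -11).
[-15, -12) overlaps/touches [-18, -11) → extend to [-18, -11).
[-10, 8) is disjoint → start new block.
[-8, 4) overlaps/touches [-10, 8) → extend to [-10, 8).

[-18, -11) ∪ [-10, 8)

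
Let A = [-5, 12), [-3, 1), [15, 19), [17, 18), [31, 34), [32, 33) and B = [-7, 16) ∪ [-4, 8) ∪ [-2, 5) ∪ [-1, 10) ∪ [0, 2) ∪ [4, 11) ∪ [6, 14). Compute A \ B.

[16, 19) ∪ [31, 34)

First set merges to [-5, 12), [15, 19), [31, 34).
Second set merges to [-7, 16).
[-5, 12) lies entirely inside B → drops out.
[15, 19) with B removed leaves [16, 19).
[31, 34) is untouched.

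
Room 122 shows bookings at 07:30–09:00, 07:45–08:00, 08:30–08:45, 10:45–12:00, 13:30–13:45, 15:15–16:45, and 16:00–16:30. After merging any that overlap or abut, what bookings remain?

07:45-08:00 overlaps/touches 07:30-09:00 → extend to 07:30-09:00.
08:30-08:45 overlaps/touches 07:30-09:00 → extend to 07:30-09:00.
10:45-12:00 is disjoint → start new block.
13:30-13:45 is disjoint → start new block.
15:15-16:45 is disjoint → start new block.
16:00-16:30 overlaps/touches 15:15-16:45 → extend to 15:15-16:45.

07:30-09:00, 10:45-12:00, 13:30-13:45, 15:15-16:45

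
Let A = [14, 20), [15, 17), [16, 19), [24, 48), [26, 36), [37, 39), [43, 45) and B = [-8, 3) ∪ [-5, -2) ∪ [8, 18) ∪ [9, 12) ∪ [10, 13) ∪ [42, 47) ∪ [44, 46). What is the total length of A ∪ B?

A, merged: [14, 20), [24, 48).
B, merged: [-8, 3), [8, 18), [42, 47).
A ∪ B = [-8, 3), [8, 20), [24, 48).
Total: 11 + 12 + 24 = 47.

47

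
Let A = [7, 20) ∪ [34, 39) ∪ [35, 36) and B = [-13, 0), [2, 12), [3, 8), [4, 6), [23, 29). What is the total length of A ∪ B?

42

A, merged: [7, 20), [34, 39).
B, merged: [-13, 0), [2, 12), [23, 29).
A ∪ B = [-13, 0), [2, 20), [23, 29), [34, 39).
Total: 13 + 18 + 6 + 5 = 42.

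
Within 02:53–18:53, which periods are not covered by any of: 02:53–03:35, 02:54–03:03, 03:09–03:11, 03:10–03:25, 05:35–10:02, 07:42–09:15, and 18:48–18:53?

03:35–05:35, 10:02–18:48

The merged coverage is 02:53–03:35, 05:35–10:02, 18:48–18:53.
Uncovered inside 02:53–18:53: 03:35–05:35, 10:02–18:48.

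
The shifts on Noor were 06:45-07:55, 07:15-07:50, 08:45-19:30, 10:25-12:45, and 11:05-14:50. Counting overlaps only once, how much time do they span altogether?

11 h 55 min

Merged: 06:45–07:55, 08:45–19:30.
Lengths: 1 h 10 min + 10 h 45 min = 11 h 55 min.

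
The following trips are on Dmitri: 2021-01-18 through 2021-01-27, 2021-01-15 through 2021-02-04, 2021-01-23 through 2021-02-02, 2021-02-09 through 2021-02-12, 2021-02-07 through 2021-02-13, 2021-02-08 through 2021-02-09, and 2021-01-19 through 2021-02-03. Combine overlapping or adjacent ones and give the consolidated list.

Sort by start: 2021-01-15 through 2021-02-04, 2021-01-18 through 2021-01-27, 2021-01-19 through 2021-02-03, 2021-01-23 through 2021-02-02, 2021-02-07 through 2021-02-13, 2021-02-08 through 2021-02-09, 2021-02-09 through 2021-02-12.
2021-01-18 through 2021-01-27 overlaps/touches 2021-01-15 through 2021-02-04 → extend to 2021-01-15 through 2021-02-04.
2021-01-19 through 2021-02-03 overlaps/touches 2021-01-15 through 2021-02-04 → extend to 2021-01-15 through 2021-02-04.
2021-01-23 through 2021-02-02 overlaps/touches 2021-01-15 through 2021-02-04 → extend to 2021-01-15 through 2021-02-04.
2021-02-07 through 2021-02-13 is disjoint → start new block.
2021-02-08 through 2021-02-09 overlaps/touches 2021-02-07 through 2021-02-13 → extend to 2021-02-07 through 2021-02-13.
2021-02-09 through 2021-02-12 overlaps/touches 2021-02-07 through 2021-02-13 → extend to 2021-02-07 through 2021-02-13.

2021-01-15 through 2021-02-04, 2021-02-07 through 2021-02-13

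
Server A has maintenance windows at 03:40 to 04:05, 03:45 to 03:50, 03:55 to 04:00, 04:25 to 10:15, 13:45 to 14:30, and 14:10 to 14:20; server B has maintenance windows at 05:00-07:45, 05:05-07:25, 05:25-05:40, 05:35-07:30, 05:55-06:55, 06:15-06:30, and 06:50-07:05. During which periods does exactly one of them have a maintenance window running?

03:40–04:05, 04:25–05:00, 07:45–10:15, 13:45–14:30

A, merged: 03:40–04:05, 04:25–10:15, 13:45–14:30.
B, merged: 05:00–07:45.
A but not B: 03:40–04:05, 04:25–05:00, 07:45–10:15, 13:45–14:30.
B but not A: none.
Combining gives A △ B.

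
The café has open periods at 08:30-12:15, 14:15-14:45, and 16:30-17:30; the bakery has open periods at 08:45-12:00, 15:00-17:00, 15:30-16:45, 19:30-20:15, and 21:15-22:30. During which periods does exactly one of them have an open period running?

Second set merges to 08:45–12:00, 15:00–17:00, 19:30–20:15, 21:15–22:30.
A \ B = 08:30–08:45, 12:00–12:15, 14:15–14:45, 17:00–17:30.
B \ A = 15:00–16:30, 19:30–20:15, 21:15–22:30.
Union of the two gives the symmetric difference.

08:30–08:45, 12:00–12:15, 14:15–14:45, 15:00–16:30, 17:00–17:30, 19:30–20:15, 21:15–22:30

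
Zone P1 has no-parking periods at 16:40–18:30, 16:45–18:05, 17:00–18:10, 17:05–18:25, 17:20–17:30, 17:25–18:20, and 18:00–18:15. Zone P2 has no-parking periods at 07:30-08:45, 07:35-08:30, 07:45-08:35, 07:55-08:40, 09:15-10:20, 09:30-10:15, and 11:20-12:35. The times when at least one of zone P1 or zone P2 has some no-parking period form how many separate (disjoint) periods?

4

Merge the first list: 16:40-18:30.
Merge the second list: 07:30-08:45, 09:15-10:20, 11:20-12:35.
A ∪ B = 07:30-08:45, 09:15-10:20, 11:20-12:35, 16:40-18:30.
That is 4 disjoint pieces.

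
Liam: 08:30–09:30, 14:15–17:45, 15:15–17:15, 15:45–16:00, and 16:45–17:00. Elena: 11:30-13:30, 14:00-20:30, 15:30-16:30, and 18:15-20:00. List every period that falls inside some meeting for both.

14:15-17:45

Merge the first list: 08:30-09:30, 14:15-17:45.
Merge the second list: 11:30-13:30, 14:00-20:30.
08:30-09:30: no overlap with the second set.
14:15-17:45 meets the second set on 14:15-17:45.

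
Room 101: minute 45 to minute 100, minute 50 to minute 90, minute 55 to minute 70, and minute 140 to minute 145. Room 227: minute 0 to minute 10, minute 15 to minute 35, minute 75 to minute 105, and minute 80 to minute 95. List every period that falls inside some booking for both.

minute 75 to minute 100

First set merges to minute 45 to minute 100, minute 140 to minute 145.
Second set merges to minute 0 to minute 10, minute 15 to minute 35, minute 75 to minute 105.
minute 45 to minute 100 meets the second set on minute 75 to minute 100.
minute 140 to minute 145: no overlap with the second set.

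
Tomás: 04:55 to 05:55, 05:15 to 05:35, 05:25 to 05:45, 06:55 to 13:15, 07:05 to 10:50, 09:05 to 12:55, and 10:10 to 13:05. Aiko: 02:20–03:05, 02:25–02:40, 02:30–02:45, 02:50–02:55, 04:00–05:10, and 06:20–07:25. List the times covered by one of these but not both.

First set merges to 04:55-05:55, 06:55-13:15.
Second set merges to 02:20-03:05, 04:00-05:10, 06:20-07:25.
A but not B: 05:10-05:55, 07:25-13:15.
B but not A: 02:20-03:05, 04:00-04:55, 06:20-06:55.
Combining gives A △ B.

02:20-03:05, 04:00-04:55, 05:10-05:55, 06:20-06:55, 07:25-13:15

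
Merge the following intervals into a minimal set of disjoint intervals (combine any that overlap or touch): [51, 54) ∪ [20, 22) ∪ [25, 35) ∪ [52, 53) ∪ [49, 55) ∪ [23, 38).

[20, 22) ∪ [23, 38) ∪ [49, 55)

Sort by start: [20, 22), [23, 38), [25, 35), [49, 55), [51, 54), [52, 53).
[23, 38) is disjoint → start new block.
[25, 35) overlaps/touches [23, 38) → extend to [23, 38).
[49, 55) is disjoint → start new block.
[51, 54) overlaps/touches [49, 55) → extend to [49, 55).
[52, 53) overlaps/touches [49, 55) → extend to [49, 55).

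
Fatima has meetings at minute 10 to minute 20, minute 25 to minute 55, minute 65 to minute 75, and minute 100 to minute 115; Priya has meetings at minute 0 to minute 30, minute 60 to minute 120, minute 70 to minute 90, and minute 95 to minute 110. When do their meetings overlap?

minute 10 to minute 20, minute 25 to minute 30, minute 65 to minute 75, minute 100 to minute 115

Second set merges to minute 0 to minute 30, minute 60 to minute 120.
minute 10 to minute 20 overlaps B on minute 10 to minute 20.
minute 25 to minute 55 overlaps B on minute 25 to minute 30.
minute 65 to minute 75 overlaps B on minute 65 to minute 75.
minute 100 to minute 115 overlaps B on minute 100 to minute 115.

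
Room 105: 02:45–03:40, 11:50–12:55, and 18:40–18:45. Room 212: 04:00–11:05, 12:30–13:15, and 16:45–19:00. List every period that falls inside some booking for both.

02:45–03:40: no overlap with the second set.
11:50–12:55 meets the second set on 12:30–12:55.
18:40–18:45 meets the second set on 18:40–18:45.

12:30–12:55, 18:40–18:45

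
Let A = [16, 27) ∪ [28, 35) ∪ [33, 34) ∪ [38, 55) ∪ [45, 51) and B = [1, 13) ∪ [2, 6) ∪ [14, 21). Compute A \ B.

A, merged: [16, 27), [28, 35), [38, 55).
B, merged: [1, 13), [14, 21).
[16, 27) minus B → [21, 27).
[28, 35): no B overlap → unchanged.
[38, 55): no B overlap → unchanged.

[21, 27) ∪ [28, 35) ∪ [38, 55)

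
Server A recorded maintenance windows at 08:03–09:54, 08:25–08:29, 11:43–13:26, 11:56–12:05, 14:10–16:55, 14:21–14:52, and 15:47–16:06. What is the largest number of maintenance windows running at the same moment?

At 08:25, 2 of the intervals are simultaneously active.
No point has more.

2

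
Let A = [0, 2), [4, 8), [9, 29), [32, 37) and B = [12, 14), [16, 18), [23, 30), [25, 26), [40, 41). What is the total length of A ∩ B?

Merge the second list: [12, 14), [16, 18), [23, 30), [40, 41).
A ∩ B = [12, 14), [16, 18), [23, 29).
Total: 2 + 2 + 6 = 10.

10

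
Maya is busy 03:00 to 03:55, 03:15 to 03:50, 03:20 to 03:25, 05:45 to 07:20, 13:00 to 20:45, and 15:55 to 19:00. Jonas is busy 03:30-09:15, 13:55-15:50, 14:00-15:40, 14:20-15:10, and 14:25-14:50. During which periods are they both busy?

03:30–03:55, 05:45–07:20, 13:55–15:50

Merge the first list: 03:00–03:55, 05:45–07:20, 13:00–20:45.
Merge the second list: 03:30–09:15, 13:55–15:50.
03:00–03:55 ∩ B → 03:30–03:55.
05:45–07:20 ∩ B → 05:45–07:20.
13:00–20:45 ∩ B → 13:55–15:50.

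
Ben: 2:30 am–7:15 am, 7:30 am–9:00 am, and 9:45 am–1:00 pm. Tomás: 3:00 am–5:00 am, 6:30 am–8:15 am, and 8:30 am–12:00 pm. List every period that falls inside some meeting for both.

3:00 am-5:00 am, 6:30 am-7:15 am, 7:30 am-8:15 am, 8:30 am-9:00 am, 9:45 am-12:00 pm

2:30 am-7:15 am meets the second set on 3:00 am-5:00 am, 6:30 am-7:15 am.
7:30 am-9:00 am meets the second set on 7:30 am-8:15 am, 8:30 am-9:00 am.
9:45 am-1:00 pm meets the second set on 9:45 am-12:00 pm.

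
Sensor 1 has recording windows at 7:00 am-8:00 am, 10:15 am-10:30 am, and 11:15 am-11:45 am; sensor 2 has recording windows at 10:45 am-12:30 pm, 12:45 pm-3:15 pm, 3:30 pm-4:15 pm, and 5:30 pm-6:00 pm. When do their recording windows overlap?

7:00 am-8:00 am: no overlap with the second set.
10:15 am-10:30 am: no overlap with the second set.
11:15 am-11:45 am meets the second set on 11:15 am-11:45 am.

11:15 am-11:45 am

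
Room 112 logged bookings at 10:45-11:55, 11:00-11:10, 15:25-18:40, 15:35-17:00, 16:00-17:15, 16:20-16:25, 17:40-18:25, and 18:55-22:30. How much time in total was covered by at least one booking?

Merged: 10:45–11:55, 15:25–18:40, 18:55–22:30.
Lengths: 1 h 10 min + 3 h 15 min + 3 h 35 min = 8 h.

8 h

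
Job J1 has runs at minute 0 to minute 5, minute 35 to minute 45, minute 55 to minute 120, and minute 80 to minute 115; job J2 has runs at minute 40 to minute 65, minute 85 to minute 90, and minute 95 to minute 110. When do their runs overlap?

First set merges to minute 0 to minute 5, minute 35 to minute 45, minute 55 to minute 120.
minute 0 to minute 5 meets no B interval.
minute 35 to minute 45 ∩ B → minute 40 to minute 45.
minute 55 to minute 120 ∩ B → minute 55 to minute 65, minute 85 to minute 90, minute 95 to minute 110.

minute 40 to minute 45, minute 55 to minute 65, minute 85 to minute 90, minute 95 to minute 110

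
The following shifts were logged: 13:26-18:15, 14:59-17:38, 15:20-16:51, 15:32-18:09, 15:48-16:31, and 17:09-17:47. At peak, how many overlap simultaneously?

Sweep endpoints in order; track running count of active intervals.
Peak of 5 reached at 15:48.

5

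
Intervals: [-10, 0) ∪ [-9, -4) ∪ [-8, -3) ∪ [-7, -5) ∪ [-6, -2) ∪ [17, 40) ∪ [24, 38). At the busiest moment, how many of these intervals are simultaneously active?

5

Walk the sorted start/end points keeping a running depth.
The depth first hits 5 at -6.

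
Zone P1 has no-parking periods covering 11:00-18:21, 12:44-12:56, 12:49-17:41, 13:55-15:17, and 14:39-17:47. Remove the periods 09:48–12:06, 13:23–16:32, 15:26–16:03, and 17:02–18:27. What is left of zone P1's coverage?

A, merged: 11:00–18:21.
B, merged: 09:48–12:06, 13:23–16:32, 17:02–18:27.
11:00–18:21 \ B = 12:06–13:23, 16:32–17:02.

12:06–13:23, 16:32–17:02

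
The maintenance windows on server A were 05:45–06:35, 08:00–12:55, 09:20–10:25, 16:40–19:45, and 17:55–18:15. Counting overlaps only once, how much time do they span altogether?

8 h 50 min

Merged: 05:45–06:35, 08:00–12:55, 16:40–19:45.
Lengths: 50 min + 4 h 55 min + 3 h 5 min = 8 h 50 min.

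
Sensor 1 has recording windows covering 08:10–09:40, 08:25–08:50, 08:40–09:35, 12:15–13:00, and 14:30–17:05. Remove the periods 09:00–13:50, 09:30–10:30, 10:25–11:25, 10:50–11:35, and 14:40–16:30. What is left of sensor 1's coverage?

First set merges to 08:10–09:40, 12:15–13:00, 14:30–17:05.
Second set merges to 09:00–13:50, 14:40–16:30.
08:10–09:40 with B removed leaves 08:10–09:00.
12:15–13:00 lies entirely inside B → drops out.
14:30–17:05 with B removed leaves 14:30–14:40, 16:30–17:05.

08:10–09:00, 14:30–14:40, 16:30–17:05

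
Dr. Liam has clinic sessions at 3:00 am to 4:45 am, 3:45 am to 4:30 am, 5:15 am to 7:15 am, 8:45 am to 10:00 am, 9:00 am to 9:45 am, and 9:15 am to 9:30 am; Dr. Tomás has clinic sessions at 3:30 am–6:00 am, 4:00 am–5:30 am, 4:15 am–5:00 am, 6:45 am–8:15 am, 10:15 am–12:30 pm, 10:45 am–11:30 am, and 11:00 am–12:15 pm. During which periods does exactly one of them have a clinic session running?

3:00 am–3:30 am, 4:45 am–5:15 am, 6:00 am–6:45 am, 7:15 am–8:15 am, 8:45 am–10:00 am, 10:15 am–12:30 pm

A, merged: 3:00 am–4:45 am, 5:15 am–7:15 am, 8:45 am–10:00 am.
B, merged: 3:30 am–6:00 am, 6:45 am–8:15 am, 10:15 am–12:30 pm.
A \ B = 3:00 am–3:30 am, 6:00 am–6:45 am, 8:45 am–10:00 am.
B \ A = 4:45 am–5:15 am, 7:15 am–8:15 am, 10:15 am–12:30 pm.
Union of the two gives the symmetric difference.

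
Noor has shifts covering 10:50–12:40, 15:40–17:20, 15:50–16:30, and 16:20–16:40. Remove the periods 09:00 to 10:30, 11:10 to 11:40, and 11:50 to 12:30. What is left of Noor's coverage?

10:50-11:10, 11:40-11:50, 12:30-12:40, 15:40-17:20

Merge the first list: 10:50-12:40, 15:40-17:20.
10:50-12:40 with B removed leaves 10:50-11:10, 11:40-11:50, 12:30-12:40.
15:40-17:20 is untouched.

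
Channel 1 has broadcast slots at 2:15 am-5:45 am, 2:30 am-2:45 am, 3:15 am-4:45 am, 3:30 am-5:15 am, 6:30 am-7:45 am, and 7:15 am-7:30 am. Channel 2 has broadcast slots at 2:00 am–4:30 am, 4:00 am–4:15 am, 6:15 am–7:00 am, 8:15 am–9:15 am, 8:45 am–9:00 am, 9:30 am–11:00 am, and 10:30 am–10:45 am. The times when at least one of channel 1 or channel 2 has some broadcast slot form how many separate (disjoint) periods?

4

Merge the first list: 2:15 am-5:45 am, 6:30 am-7:45 am.
Merge the second list: 2:00 am-4:30 am, 6:15 am-7:00 am, 8:15 am-9:15 am, 9:30 am-11:00 am.
A ∪ B = 2:00 am-5:45 am, 6:15 am-7:45 am, 8:15 am-9:15 am, 9:30 am-11:00 am.
That is 4 disjoint pieces.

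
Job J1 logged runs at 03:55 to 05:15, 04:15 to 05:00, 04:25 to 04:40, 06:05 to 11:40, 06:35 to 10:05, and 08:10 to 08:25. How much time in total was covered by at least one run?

6 h 55 min

Merged: 03:55–05:15, 06:05–11:40.
Lengths: 1 h 20 min + 5 h 35 min = 6 h 55 min.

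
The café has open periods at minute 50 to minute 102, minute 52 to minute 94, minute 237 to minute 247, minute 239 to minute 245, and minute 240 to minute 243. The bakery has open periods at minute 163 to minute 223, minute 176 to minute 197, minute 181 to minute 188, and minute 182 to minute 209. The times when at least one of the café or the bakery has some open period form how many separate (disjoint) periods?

First set merges to minute 50 to minute 102, minute 237 to minute 247.
Second set merges to minute 163 to minute 223.
A ∪ B = minute 50 to minute 102, minute 163 to minute 223, minute 237 to minute 247.
That is 3 disjoint pieces.

3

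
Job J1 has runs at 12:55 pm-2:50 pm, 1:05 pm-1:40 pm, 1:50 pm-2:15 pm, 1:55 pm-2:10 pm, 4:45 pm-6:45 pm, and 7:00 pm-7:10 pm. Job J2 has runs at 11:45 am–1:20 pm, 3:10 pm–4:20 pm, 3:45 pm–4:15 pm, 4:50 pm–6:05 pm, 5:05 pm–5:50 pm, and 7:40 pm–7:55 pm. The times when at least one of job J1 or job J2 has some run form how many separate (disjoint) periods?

5

Merge the first list: 12:55 pm–2:50 pm, 4:45 pm–6:45 pm, 7:00 pm–7:10 pm.
Merge the second list: 11:45 am–1:20 pm, 3:10 pm–4:20 pm, 4:50 pm–6:05 pm, 7:40 pm–7:55 pm.
A ∪ B = 11:45 am–2:50 pm, 3:10 pm–4:20 pm, 4:45 pm–6:45 pm, 7:00 pm–7:10 pm, 7:40 pm–7:55 pm.
That is 5 disjoint pieces.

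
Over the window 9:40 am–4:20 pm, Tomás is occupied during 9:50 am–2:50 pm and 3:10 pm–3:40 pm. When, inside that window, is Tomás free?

Covered (merged): 9:50 am–2:50 pm, 3:10 pm–3:40 pm.
Uncovered inside 9:40 am–4:20 pm: 9:40 am–9:50 am, 2:50 pm–3:10 pm, 3:40 pm–4:20 pm.

9:40 am–9:50 am, 2:50 pm–3:10 pm, 3:40 pm–4:20 pm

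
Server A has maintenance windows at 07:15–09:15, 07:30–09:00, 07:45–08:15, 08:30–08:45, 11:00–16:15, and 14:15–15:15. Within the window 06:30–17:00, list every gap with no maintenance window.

06:30–07:15, 09:15–11:00, 16:15–17:00

Covered (merged): 07:15–09:15, 11:00–16:15.
Uncovered inside 06:30–17:00: 06:30–07:15, 09:15–11:00, 16:15–17:00.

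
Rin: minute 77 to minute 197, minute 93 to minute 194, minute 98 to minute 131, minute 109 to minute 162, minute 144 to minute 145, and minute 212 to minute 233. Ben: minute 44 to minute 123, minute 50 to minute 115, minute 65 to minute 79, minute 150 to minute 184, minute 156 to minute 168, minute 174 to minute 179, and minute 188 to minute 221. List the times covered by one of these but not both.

First set merges to minute 77 to minute 197, minute 212 to minute 233.
Second set merges to minute 44 to minute 123, minute 150 to minute 184, minute 188 to minute 221.
A but not B: minute 123 to minute 150, minute 184 to minute 188, minute 221 to minute 233.
B but not A: minute 44 to minute 77, minute 197 to minute 212.
Combining gives A △ B.

minute 44 to minute 77, minute 123 to minute 150, minute 184 to minute 188, minute 197 to minute 212, minute 221 to minute 233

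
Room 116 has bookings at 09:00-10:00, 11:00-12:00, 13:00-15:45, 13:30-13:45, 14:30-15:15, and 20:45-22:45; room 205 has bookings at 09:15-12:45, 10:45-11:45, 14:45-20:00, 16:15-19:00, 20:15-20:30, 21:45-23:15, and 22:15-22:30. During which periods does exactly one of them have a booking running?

Merge the first list: 09:00–10:00, 11:00–12:00, 13:00–15:45, 20:45–22:45.
Merge the second list: 09:15–12:45, 14:45–20:00, 20:15–20:30, 21:45–23:15.
A \ B = 09:00–09:15, 13:00–14:45, 20:45–21:45.
B \ A = 10:00–11:00, 12:00–12:45, 15:45–20:00, 20:15–20:30, 22:45–23:15.
Union of the two gives the symmetric difference.

09:00–09:15, 10:00–11:00, 12:00–12:45, 13:00–14:45, 15:45–20:00, 20:15–20:30, 20:45–21:45, 22:45–23:15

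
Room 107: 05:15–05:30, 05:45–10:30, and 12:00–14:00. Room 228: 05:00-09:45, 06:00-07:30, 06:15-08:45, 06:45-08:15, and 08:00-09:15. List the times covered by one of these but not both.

05:00–05:15, 05:30–05:45, 09:45–10:30, 12:00–14:00

Merge the second list: 05:00–09:45.
A \ B = 09:45–10:30, 12:00–14:00.
B \ A = 05:00–05:15, 05:30–05:45.
Union of the two gives the symmetric difference.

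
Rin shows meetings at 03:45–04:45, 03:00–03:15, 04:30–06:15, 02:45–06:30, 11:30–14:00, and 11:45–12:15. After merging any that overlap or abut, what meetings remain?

02:45-06:30, 11:30-14:00

Sort by start: 02:45-06:30, 03:00-03:15, 03:45-04:45, 04:30-06:15, 11:30-14:00, 11:45-12:15.
03:00-03:15 overlaps/touches 02:45-06:30 → extend to 02:45-06:30.
03:45-04:45 overlaps/touches 02:45-06:30 → extend to 02:45-06:30.
04:30-06:15 overlaps/touches 02:45-06:30 → extend to 02:45-06:30.
11:30-14:00 is disjoint → start new block.
11:45-12:15 overlaps/touches 11:30-14:00 → extend to 11:30-14:00.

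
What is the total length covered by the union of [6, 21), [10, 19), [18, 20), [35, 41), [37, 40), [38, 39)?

Merged: [6, 21), [35, 41).
Lengths: 15 + 6 = 21.

21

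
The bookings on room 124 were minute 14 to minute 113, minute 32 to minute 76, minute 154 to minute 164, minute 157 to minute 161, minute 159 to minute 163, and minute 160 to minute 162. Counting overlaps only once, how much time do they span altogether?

109 minutes

Merged: minute 14 to minute 113, minute 154 to minute 164.
Lengths: 99 minutes + 10 minutes = 109 minutes.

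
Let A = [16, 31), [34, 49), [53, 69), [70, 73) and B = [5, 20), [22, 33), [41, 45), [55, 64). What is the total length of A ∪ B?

A ∪ B = [5, 33), [34, 49), [53, 69), [70, 73).
Total: 28 + 15 + 16 + 3 = 62.

62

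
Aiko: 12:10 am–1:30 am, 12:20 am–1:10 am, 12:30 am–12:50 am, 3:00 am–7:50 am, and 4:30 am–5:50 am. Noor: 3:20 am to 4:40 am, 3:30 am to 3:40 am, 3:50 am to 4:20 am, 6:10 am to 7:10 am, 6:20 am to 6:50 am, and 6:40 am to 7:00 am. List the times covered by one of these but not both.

First set merges to 12:10 am-1:30 am, 3:00 am-7:50 am.
Second set merges to 3:20 am-4:40 am, 6:10 am-7:10 am.
A but not B: 12:10 am-1:30 am, 3:00 am-3:20 am, 4:40 am-6:10 am, 7:10 am-7:50 am.
B but not A: none.
Combining gives A △ B.

12:10 am-1:30 am, 3:00 am-3:20 am, 4:40 am-6:10 am, 7:10 am-7:50 am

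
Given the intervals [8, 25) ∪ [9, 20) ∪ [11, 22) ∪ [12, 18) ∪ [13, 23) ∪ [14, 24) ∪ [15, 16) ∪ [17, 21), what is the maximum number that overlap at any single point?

7

At 15, 7 of the intervals are simultaneously active.
No point has more.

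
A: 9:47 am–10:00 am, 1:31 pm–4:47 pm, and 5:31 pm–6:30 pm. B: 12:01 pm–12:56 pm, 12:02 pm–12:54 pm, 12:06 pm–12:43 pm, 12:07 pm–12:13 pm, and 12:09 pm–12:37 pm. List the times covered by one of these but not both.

Merge the second list: 12:01 pm–12:56 pm.
A but not B: 9:47 am–10:00 am, 1:31 pm–4:47 pm, 5:31 pm–6:30 pm.
B but not A: 12:01 pm–12:56 pm.
Combining gives A △ B.

9:47 am–10:00 am, 12:01 pm–12:56 pm, 1:31 pm–4:47 pm, 5:31 pm–6:30 pm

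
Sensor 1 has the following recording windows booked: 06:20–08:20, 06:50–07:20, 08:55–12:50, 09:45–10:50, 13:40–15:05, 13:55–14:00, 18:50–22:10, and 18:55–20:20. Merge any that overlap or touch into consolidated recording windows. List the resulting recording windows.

06:50-07:20 overlaps/touches 06:20-08:20 → extend to 06:20-08:20.
08:55-12:50 is disjoint → start new block.
09:45-10:50 overlaps/touches 08:55-12:50 → extend to 08:55-12:50.
13:40-15:05 is disjoint → start new block.
13:55-14:00 overlaps/touches 13:40-15:05 → extend to 13:40-15:05.
18:50-22:10 is disjoint → start new block.
18:55-20:20 overlaps/touches 18:50-22:10 → extend to 18:50-22:10.

06:20-08:20, 08:55-12:50, 13:40-15:05, 18:50-22:10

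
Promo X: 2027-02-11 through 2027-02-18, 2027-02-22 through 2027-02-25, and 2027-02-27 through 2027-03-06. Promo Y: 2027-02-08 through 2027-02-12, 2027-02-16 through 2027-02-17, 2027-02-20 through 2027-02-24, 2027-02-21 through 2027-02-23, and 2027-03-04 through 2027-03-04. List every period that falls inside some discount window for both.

Merge the second list: 2027-02-08 through 2027-02-12, 2027-02-16 through 2027-02-17, 2027-02-20 through 2027-02-24, 2027-03-04 through 2027-03-04.
2027-02-11 through 2027-02-18 overlaps B on 2027-02-11 through 2027-02-12, 2027-02-16 through 2027-02-17.
2027-02-22 through 2027-02-25 overlaps B on 2027-02-22 through 2027-02-24.
2027-02-27 through 2027-03-06 overlaps B on 2027-03-04 through 2027-03-04.

2027-02-11 through 2027-02-12, 2027-02-16 through 2027-02-17, 2027-02-22 through 2027-02-24, 2027-03-04 through 2027-03-04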